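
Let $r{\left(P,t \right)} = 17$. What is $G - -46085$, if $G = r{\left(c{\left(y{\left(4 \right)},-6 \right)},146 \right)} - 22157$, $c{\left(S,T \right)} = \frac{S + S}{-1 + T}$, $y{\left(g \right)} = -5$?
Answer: $23945$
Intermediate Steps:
$c{\left(S,T \right)} = \frac{2 S}{-1 + T}$
$G = -22140$ ($G = 17 - 22157 = -22140$)
$G - -46085 = -22140 - -46085 = -22140 + 46085 = 23945$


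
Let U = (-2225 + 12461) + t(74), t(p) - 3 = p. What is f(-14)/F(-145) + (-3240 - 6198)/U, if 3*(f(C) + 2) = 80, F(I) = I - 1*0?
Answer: -4868692/4486155 ≈ -1.0853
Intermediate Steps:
t(p) = 3 + p
F(I) = I (F(I) = I + 0 = I)
f(C) = 74/3 (f(C) = -2 + (⅓)*80 = -2 + 80/3 = 74/3)
U = 10313 (U = (-2225 + 12461) + (3 + 74) = 10236 + 77 = 10313)
f(-14)/F(-145) + (-3240 - 6198)/U = (74/3)/(-145) + (-3240 - 6198)/10313 = (74/3)*(-1/145) - 9438*1/10313 = -74/435 - 9438/10313 = -4868692/4486155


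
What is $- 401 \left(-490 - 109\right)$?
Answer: $240199$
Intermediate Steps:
$- 401 \left(-490 - 109\right) = \left(-401\right) \left(-599\right) = 240199$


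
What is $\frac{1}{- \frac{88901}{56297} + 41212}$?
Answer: $\frac{2963}{122106477} \approx 2.4266 \cdot 10^{-5}$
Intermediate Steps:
$\frac{1}{- \frac{88901}{56297} + 41212} = \frac{1}{\left(-88901\right) \frac{1}{56297} + 41212} = \frac{1}{- \frac{4679}{2963} + 41212} = \frac{1}{\frac{122106477}{2963}} = \frac{2963}{122106477}$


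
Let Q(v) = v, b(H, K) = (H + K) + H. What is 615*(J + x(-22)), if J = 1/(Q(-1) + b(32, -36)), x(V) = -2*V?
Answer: 243745/9 ≈ 27083.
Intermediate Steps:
b(H, K) = K + 2*H
J = 1/27 (J = 1/(-1 + (-36 + 2*32)) = 1/(-1 + (-36 + 64)) = 1/(-1 + 28) = 1/27 ≈ 0.037037)
615*(J + x(-22)) = 615*(1/27 - 2*(-22)) = 615*(1/27 + 44) = 615*(1189/27) = 243745/9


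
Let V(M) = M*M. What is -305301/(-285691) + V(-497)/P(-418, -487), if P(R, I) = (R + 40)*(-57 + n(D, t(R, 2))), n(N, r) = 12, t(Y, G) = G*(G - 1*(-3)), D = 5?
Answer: 10823059747/694229130 ≈ 15.590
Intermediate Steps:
t(Y, G) = G*(3 + G) (t(Y, G) = G*(G + 3) = G*(3 + G))
V(M) = M²
P(R, I) = -1800 - 45*R (P(R, I) = (R + 40)*(-57 + 12) = (40 + R)*(-45) = -1800 - 45*R)
-305301/(-285691) + V(-497)/P(-418, -487) = -305301/(-285691) + (-497)²/(-1800 - 45*(-418)) = -305301*(-1/285691) + 247009/(-1800 + 18810) = 305301/285691 + 247009/17010 = 305301/285691 + 247009*(1/17010) = 305301/285691 + 35287/2430 = 10823059747/694229130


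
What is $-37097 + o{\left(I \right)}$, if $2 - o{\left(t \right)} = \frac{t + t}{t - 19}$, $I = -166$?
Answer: $- \frac{6862907}{185} \approx -37097.0$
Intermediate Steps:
$o{\left(t \right)} = 2 - \frac{2 t}{-19 + t}$ ($o{\left(t \right)} = 2 - \frac{t + t}{t - 19} = 2 - \frac{2 t}{-19 + t}$)
$-37097 + o{\left(I \right)} = -37097 - \frac{38}{-19 - 166} = -37097 - \frac{38}{-185} = -37097 - - \frac{38}{185} = -37097 + \frac{38}{185} = - \frac{6862907}{185}$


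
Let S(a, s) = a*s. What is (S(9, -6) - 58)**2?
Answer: 12544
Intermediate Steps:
(S(9, -6) - 58)**2 = (9*(-6) - 58)**2 = (-54 - 58)**2 = (-112)**2 = 12544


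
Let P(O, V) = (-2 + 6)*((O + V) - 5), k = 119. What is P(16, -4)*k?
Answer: 3332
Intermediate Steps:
P(O, V) = -20 + 4*O + 4*V (P(O, V) = 4*(-5 + O + V) = -20 + 4*O + 4*V)
P(16, -4)*k = (-20 + 4*16 + 4*(-4))*119 = (-20 + 64 - 16)*119 = 28*119 = 3332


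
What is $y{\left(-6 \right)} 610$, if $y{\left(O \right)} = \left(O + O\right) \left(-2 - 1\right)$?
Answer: $21960$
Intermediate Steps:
$y{\left(O \right)} = - 6 O$ ($y{\left(O \right)} = 2 O \left(-3\right) = - 6 O$)
$y{\left(-6 \right)} 610 = \left(-6\right) \left(-6\right) 610 = 36 \cdot 610 = 21960$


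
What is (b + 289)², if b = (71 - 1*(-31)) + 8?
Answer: 159201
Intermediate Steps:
b = 110 (b = (71 + 31) + 8 = 102 + 8 = 110)
(b + 289)² = (110 + 289)² = 399² = 159201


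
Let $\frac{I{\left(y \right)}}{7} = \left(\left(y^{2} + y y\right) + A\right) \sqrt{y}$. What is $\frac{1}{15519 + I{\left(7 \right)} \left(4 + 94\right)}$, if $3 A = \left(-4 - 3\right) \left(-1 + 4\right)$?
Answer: $- \frac{2217}{3862599853} + \frac{1274 \sqrt{7}}{551799979} \approx 5.5346 \cdot 10^{-6}$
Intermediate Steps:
$A = -7$ ($A = \frac{\left(-4 - 3\right) \left(-1 + 4\right)}{3} = \frac{\left(-7\right) 3}{3} = \frac{1}{3} \left(-21\right) = -7$)
$I{\left(y \right)} = 7 \sqrt{y} \left(-7 + 2 y^{2}\right)$ ($I{\left(y \right)} = 7 \left(\left(y^{2} + y y\right) - 7\right) \sqrt{y} = 7 \left(\left(y^{2} + y^{2}\right) - 7\right) \sqrt{y} = 7 \left(2 y^{2} - 7\right) \sqrt{y} = 7 \left(-7 + 2 y^{2}\right) \sqrt{y} = 7 \sqrt{y} \left(-7 + 2 y^{2}\right)$)
$\frac{1}{15519 + I{\left(7 \right)} \left(4 + 94\right)} = \frac{1}{15519 + \sqrt{7} \left(-49 + 14 \cdot 7^{2}\right) \left(4 + 94\right)} = \frac{1}{15519 + \sqrt{7} \left(-49 + 14 \cdot 49\right) 98} = \frac{1}{15519 + \sqrt{7} \left(-49 + 686\right) 98} = \frac{1}{15519 + \sqrt{7} \cdot 637 \cdot 98} = \frac{1}{15519 + 637 \sqrt{7} \cdot 98} = \frac{1}{15519 + 62426 \sqrt{7}}$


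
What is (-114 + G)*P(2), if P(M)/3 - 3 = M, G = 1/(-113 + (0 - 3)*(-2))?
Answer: -182985/107 ≈ -1710.1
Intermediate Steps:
G = -1/107 (G = 1/(-113 - 3*(-2)) = 1/(-113 + 6) = 1/(-107) = -1/107 ≈ -0.0093458)
P(M) = 9 + 3*M
(-114 + G)*P(2) = (-114 - 1/107)*(9 + 3*2) = -12199*(9 + 6)/107 = -12199/107*15 = -182985/107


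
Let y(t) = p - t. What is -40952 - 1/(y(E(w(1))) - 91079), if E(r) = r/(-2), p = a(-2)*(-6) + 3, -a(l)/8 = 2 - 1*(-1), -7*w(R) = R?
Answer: -52133902634/1273049 ≈ -40952.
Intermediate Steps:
w(R) = -R/7
a(l) = -24 (a(l) = -8*(2 - 1*(-1)) = -8*(2 + 1) = -8*3 = -24)
p = 147 (p = -24*(-6) + 3 = 144 + 3 = 147)
E(r) = -r/2 (E(r) = r*(-½) = -r/2)
y(t) = 147 - t
-40952 - 1/(y(E(w(1))) - 91079) = -40952 - 1/((147 - (-1)*(-⅐*1)/2) - 91079) = -40952 - 1/((147 - (-1)*(-1)/(2*7)) - 91079) = -40952 - 1/((147 - 1*1/14) - 91079) = -40952 - 1/((147 - 1/14) - 91079) = -40952 - 1/(2057/14 - 91079) = -40952 - 1/(-1273049/14) = -40952 - 1*(-14/1273049) = -40952 + 14/1273049 = -52133902634/1273049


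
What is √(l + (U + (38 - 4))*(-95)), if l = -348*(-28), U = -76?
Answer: 3*√1526 ≈ 117.19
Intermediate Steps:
l = 9744
√(l + (U + (38 - 4))*(-95)) = √(9744 + (-76 + (38 - 4))*(-95)) = √(9744 + (-76 + 34)*(-95)) = √(9744 - 42*(-95)) = √(9744 + 3990) = √13734 = 3*√1526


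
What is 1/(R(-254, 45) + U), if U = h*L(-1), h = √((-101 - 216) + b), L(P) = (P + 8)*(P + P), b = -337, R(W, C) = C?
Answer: 15/43403 + 14*I*√654/130209 ≈ 0.0003456 + 0.0027496*I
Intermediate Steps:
L(P) = 2*P*(8 + P) (L(P) = (8 + P)*(2*P) = 2*P*(8 + P))
h = I*√654 (h = √((-101 - 216) - 337) = √(-317 - 337) = √(-654) = I*√654 ≈ 25.573*I)
U = -14*I*√654 (U = (I*√654)*(2*(-1)*(8 - 1)) = (I*√654)*(2*(-1)*7) = (I*√654)*(-14) = -14*I*√654 ≈ -358.03*I)
1/(R(-254, 45) + U) = 1/(45 - 14*I*√654)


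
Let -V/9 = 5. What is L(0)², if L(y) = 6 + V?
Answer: 1521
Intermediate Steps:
V = -45 (V = -9*5 = -45)
L(y) = -39 (L(y) = 6 - 45 = -39)
L(0)² = (-39)² = 1521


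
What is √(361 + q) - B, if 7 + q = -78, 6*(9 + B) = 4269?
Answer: -1405/2 + 2*√69 ≈ -685.89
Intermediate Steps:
B = 1405/2 (B = -9 + (⅙)*4269 = -9 + 1423/2 = 1405/2 ≈ 702.50)
q = -85 (q = -7 - 78 = -85)
√(361 + q) - B = √(361 - 85) - 1*1405/2 = √276 - 1405/2 = 2*√69 - 1405/2 = -1405/2 + 2*√69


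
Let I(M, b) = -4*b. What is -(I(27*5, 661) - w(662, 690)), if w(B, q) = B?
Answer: 3306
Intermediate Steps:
-(I(27*5, 661) - w(662, 690)) = -(-4*661 - 1*662) = -(-2644 - 662) = -1*(-3306) = 3306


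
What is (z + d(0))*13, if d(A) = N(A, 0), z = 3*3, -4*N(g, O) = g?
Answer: 117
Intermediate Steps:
N(g, O) = -g/4
z = 9
d(A) = -A/4
(z + d(0))*13 = (9 - ¼*0)*13 = (9 + 0)*13 = 9*13 = 117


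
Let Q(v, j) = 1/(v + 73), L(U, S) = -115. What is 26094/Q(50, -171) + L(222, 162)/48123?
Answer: 154453752011/48123 ≈ 3.2096e+6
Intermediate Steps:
Q(v, j) = 1/(73 + v)
26094/Q(50, -171) + L(222, 162)/48123 = 26094/(1/(73 + 50)) - 115/48123 = 26094/(1/123) - 115*1/48123 = 26094/(1/123) - 115/48123 = 26094*123 - 115/48123 = 3209562 - 115/48123 = 154453752011/48123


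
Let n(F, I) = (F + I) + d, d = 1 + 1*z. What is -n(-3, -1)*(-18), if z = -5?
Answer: -144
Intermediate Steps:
d = -4 (d = 1 + 1*(-5) = 1 - 5 = -4)
n(F, I) = -4 + F + I (n(F, I) = (F + I) - 4 = -4 + F + I)
-n(-3, -1)*(-18) = -(-4 - 3 - 1)*(-18) = -1*(-8)*(-18) = 8*(-18) = -144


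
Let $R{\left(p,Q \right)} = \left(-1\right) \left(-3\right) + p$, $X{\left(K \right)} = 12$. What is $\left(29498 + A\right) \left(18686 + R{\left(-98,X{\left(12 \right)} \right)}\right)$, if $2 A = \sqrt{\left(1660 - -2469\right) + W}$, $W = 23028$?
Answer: $548397318 + \frac{18591 \sqrt{27157}}{2} \approx 5.4993 \cdot 10^{8}$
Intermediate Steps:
$A = \frac{\sqrt{27157}}{2}$ ($A = \frac{\sqrt{\left(1660 - -2469\right) + 23028}}{2} = \frac{\sqrt{\left(1660 + 2469\right) + 23028}}{2} = \frac{\sqrt{4129 + 23028}}{2} = \frac{\sqrt{27157}}{2} \approx 82.397$)
$R{\left(p,Q \right)} = 3 + p$
$\left(29498 + A\right) \left(18686 + R{\left(-98,X{\left(12 \right)} \right)}\right) = \left(29498 + \frac{\sqrt{27157}}{2}\right) \left(18686 + \left(3 - 98\right)\right) = \left(29498 + \frac{\sqrt{27157}}{2}\right) \left(18686 - 95\right) = \left(29498 + \frac{\sqrt{27157}}{2}\right) 18591 = 548397318 + \frac{18591 \sqrt{27157}}{2}$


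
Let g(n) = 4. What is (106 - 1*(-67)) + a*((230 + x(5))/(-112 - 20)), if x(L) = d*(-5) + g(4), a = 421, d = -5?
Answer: -86203/132 ≈ -653.05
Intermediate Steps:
x(L) = 29 (x(L) = -5*(-5) + 4 = 25 + 4 = 29)
(106 - 1*(-67)) + a*((230 + x(5))/(-112 - 20)) = (106 - 1*(-67)) + 421*((230 + 29)/(-112 - 20)) = (106 + 67) + 421*(259/(-132)) = 173 + 421*(259*(-1/132)) = 173 + 421*(-259/132) = 173 - 109039/132 = -86203/132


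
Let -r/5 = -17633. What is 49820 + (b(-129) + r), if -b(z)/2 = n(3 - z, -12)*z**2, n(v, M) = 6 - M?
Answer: -461091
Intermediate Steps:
r = 88165 (r = -5*(-17633) = 88165)
b(z) = -36*z**2 (b(z) = -2*(6 - 1*(-12))*z**2 = -2*(6 + 12)*z**2 = -36*z**2)
49820 + (b(-129) + r) = 49820 + (-36*(-129)**2 + 88165) = 49820 + (-36*16641 + 88165) = 49820 + (-599076 + 88165) = 49820 - 510911 = -461091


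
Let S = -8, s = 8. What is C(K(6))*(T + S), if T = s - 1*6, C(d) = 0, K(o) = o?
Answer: 0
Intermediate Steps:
T = 2 (T = 8 - 1*6 = 8 - 6 = 2)
C(K(6))*(T + S) = 0*(2 - 8) = 0*(-6) = 0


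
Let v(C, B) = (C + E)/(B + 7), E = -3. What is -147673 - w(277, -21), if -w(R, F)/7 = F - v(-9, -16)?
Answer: -443488/3 ≈ -1.4783e+5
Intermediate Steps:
v(C, B) = (-3 + C)/(7 + B) (v(C, B) = (C - 3)/(B + 7) = (-3 + C)/(7 + B))
w(R, F) = 28/3 - 7*F (w(R, F) = -7*(F - (-3 - 9)/(7 - 16)) = -7*(F - (-12)/(-9)) = -7*(F - (-1)*(-12)/9) = -7*(F - 1*4/3) = -7*(F - 4/3) = -7*(-4/3 + F) = 28/3 - 7*F)
-147673 - w(277, -21) = -147673 - (28/3 - 7*(-21)) = -147673 - (28/3 + 147) = -147673 - 1*469/3 = -147673 - 469/3 = -443488/3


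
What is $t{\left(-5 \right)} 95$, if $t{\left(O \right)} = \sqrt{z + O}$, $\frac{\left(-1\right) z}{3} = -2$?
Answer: $95$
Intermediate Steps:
$z = 6$ ($z = \left(-3\right) \left(-2\right) = 6$)
$t{\left(O \right)} = \sqrt{6 + O}$
$t{\left(-5 \right)} 95 = \sqrt{6 - 5} \cdot 95 = \sqrt{1} \cdot 95 = 1 \cdot 95 = 95$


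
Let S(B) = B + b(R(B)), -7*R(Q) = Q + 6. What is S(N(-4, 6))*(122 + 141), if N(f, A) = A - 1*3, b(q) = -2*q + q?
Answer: 7890/7 ≈ 1127.1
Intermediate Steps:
R(Q) = -6/7 - Q/7 (R(Q) = -(Q + 6)/7 = -(6 + Q)/7 = -6/7 - Q/7)
b(q) = -q
N(f, A) = -3 + A (N(f, A) = A - 3 = -3 + A)
S(B) = 6/7 + 8*B/7 (S(B) = B - (-6/7 - B/7) = B + (6/7 + B/7) = 6/7 + 8*B/7)
S(N(-4, 6))*(122 + 141) = (6/7 + 8*(-3 + 6)/7)*(122 + 141) = (6/7 + (8/7)*3)*263 = (6/7 + 24/7)*263 = (30/7)*263 = 7890/7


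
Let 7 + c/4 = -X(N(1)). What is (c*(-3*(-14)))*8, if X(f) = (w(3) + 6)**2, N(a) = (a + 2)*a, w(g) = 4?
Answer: -143808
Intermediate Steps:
N(a) = a*(2 + a) (N(a) = (2 + a)*a = a*(2 + a))
X(f) = 100 (X(f) = (4 + 6)**2 = 10**2 = 100)
c = -428 (c = -28 + 4*(-1*100) = -28 + 4*(-100) = -28 - 400 = -428)
(c*(-3*(-14)))*8 = -(-1284)*(-14)*8 = -428*42*8 = -17976*8 = -143808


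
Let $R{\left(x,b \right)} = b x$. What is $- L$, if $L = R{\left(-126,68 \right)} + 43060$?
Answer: $-34492$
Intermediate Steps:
$L = 34492$ ($L = 68 \left(-126\right) + 43060 = -8568 + 43060 = 34492$)
$- L = \left(-1\right) 34492 = -34492$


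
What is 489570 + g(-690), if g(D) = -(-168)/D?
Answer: 56300522/115 ≈ 4.8957e+5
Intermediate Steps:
g(D) = 168/D
489570 + g(-690) = 489570 + 168/(-690) = 489570 + 168*(-1/690) = 489570 - 28/115 = 56300522/115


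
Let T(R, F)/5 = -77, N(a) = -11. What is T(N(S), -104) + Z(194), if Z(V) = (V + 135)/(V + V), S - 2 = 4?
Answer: -149051/388 ≈ -384.15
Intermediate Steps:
S = 6 (S = 2 + 4 = 6)
T(R, F) = -385 (T(R, F) = 5*(-77) = -385)
Z(V) = (135 + V)/(2*V) (Z(V) = (135 + V)/((2*V)) = (135 + V)*(1/(2*V)) = (135 + V)/(2*V))
T(N(S), -104) + Z(194) = -385 + (½)*(135 + 194)/194 = -385 + (½)*(1/194)*329 = -385 + 329/388 = -149051/388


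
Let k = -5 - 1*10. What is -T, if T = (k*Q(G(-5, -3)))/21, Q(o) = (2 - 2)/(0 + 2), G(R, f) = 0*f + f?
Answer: 0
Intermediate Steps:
G(R, f) = f (G(R, f) = 0 + f = f)
Q(o) = 0 (Q(o) = 0/2 = 0*(½) = 0)
k = -15 (k = -5 - 10 = -15)
T = 0 (T = -15*0/21 = 0*(1/21) = 0)
-T = -1*0 = 0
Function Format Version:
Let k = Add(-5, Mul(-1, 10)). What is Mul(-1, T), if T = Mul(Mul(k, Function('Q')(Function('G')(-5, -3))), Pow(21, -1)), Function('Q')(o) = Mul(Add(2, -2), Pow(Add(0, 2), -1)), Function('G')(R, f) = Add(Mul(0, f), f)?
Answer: 0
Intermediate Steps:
Function('G')(R, f) = f (Function('G')(R, f) = Add(0, f) = f)
Function('Q')(o) = 0 (Function('Q')(o) = Mul(0, Pow(2, -1)) = Mul(0, Rational(1, 2)) = 0)
k = -15 (k = Add(-5, -10) = -15)
T = 0 (T = Mul(Mul(-15, 0), Pow(21, -1)) = Mul(0, Rational(1, 21)) = 0)
Mul(-1, T) = Mul(-1, 0) = 0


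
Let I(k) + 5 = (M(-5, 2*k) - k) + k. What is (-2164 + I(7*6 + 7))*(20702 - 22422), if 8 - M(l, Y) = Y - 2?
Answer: 3882040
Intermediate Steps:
M(l, Y) = 10 - Y (M(l, Y) = 8 - (Y - 2) = 8 - (-2 + Y) = 8 + (2 - Y) = 10 - Y)
I(k) = 5 - 2*k (I(k) = -5 + (((10 - 2*k) - k) + k) = -5 + ((10 - 3*k) + k) = -5 + (10 - 2*k) = 5 - 2*k)
(-2164 + I(7*6 + 7))*(20702 - 22422) = (-2164 + (5 - 2*(7*6 + 7)))*(20702 - 22422) = (-2164 + (5 - 2*(42 + 7)))*(-1720) = (-2164 + (5 - 2*49))*(-1720) = (-2164 + (5 - 98))*(-1720) = (-2164 - 93)*(-1720) = -2257*(-1720) = 3882040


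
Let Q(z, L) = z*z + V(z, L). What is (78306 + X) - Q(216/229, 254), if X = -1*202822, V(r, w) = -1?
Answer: -6529737771/52441 ≈ -1.2452e+5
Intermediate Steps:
X = -202822
Q(z, L) = -1 + z**2 (Q(z, L) = z*z - 1 = z**2 - 1 = -1 + z**2)
(78306 + X) - Q(216/229, 254) = (78306 - 202822) - (-1 + (216/229)**2) = -124516 - (-1 + (216*(1/229))**2) = -124516 - (-1 + (216/229)**2) = -124516 - (-1 + 46656/52441) = -124516 - 1*(-5785/52441) = -124516 + 5785/52441 = -6529737771/52441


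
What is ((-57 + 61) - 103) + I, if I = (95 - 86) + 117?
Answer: 27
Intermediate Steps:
I = 126 (I = 9 + 117 = 126)
((-57 + 61) - 103) + I = ((-57 + 61) - 103) + 126 = (4 - 103) + 126 = -99 + 126 = 27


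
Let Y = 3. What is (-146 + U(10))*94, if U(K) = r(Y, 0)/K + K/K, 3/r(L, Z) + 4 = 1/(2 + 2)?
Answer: -340938/25 ≈ -13638.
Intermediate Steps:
r(L, Z) = -⅘ (r(L, Z) = 3/(-4 + 1/(2 + 2)) = 3/(-4 + 1/4) = 3/(-4 + ¼) = 3/(-15/4) = 3*(-4/15) = -⅘)
U(K) = 1 - 4/(5*K) (U(K) = -4/(5*K) + K/K = -4/(5*K) + 1 = 1 - 4/(5*K))
(-146 + U(10))*94 = (-146 + (-⅘ + 10)/10)*94 = (-146 + (⅒)*(46/5))*94 = (-146 + 23/25)*94 = -3627/25*94 = -340938/25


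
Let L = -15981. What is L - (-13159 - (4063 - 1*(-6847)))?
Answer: 8088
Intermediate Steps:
L - (-13159 - (4063 - 1*(-6847))) = -15981 - (-13159 - (4063 - 1*(-6847))) = -15981 - (-13159 - (4063 + 6847)) = -15981 - (-13159 - 1*10910) = -15981 - (-13159 - 10910) = -15981 - 1*(-24069) = -15981 + 24069 = 8088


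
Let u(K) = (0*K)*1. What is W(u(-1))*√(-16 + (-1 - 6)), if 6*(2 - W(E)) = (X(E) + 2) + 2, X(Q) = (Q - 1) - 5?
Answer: 7*I*√23/3 ≈ 11.19*I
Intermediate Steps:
X(Q) = -6 + Q (X(Q) = (-1 + Q) - 5 = -6 + Q)
u(K) = 0 (u(K) = 0*1 = 0)
W(E) = 7/3 - E/6 (W(E) = 2 - (((-6 + E) + 2) + 2)/6 = 2 - ((-4 + E) + 2)/6 = 2 - (-2 + E)/6 = 2 + (⅓ - E/6) = 7/3 - E/6)
W(u(-1))*√(-16 + (-1 - 6)) = (7/3 - ⅙*0)*√(-16 + (-1 - 6)) = (7/3 + 0)*√(-16 - 7) = 7*√(-23)/3 = 7*(I*√23)/3 = 7*I*√23/3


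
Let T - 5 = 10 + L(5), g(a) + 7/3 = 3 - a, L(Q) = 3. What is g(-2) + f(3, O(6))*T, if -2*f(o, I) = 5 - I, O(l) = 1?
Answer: -100/3 ≈ -33.333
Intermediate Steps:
f(o, I) = -5/2 + I/2 (f(o, I) = -(5 - I)/2 = -5/2 + I/2)
g(a) = ⅔ - a (g(a) = -7/3 + (3 - a) = ⅔ - a)
T = 18 (T = 5 + (10 + 3) = 5 + 13 = 18)
g(-2) + f(3, O(6))*T = (⅔ - 1*(-2)) + (-5/2 + (½)*1)*18 = (⅔ + 2) + (-5/2 + ½)*18 = 8/3 - 2*18 = 8/3 - 36 = -100/3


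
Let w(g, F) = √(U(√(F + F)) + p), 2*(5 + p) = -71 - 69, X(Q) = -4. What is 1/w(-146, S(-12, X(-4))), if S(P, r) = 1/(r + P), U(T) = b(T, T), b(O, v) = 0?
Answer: -I*√3/15 ≈ -0.11547*I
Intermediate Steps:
U(T) = 0
p = -75 (p = -5 + (-71 - 69)/2 = -5 + (½)*(-140) = -5 - 70 = -75)
S(P, r) = 1/(P + r)
w(g, F) = 5*I*√3 (w(g, F) = √(0 - 75) = √(-75) = 5*I*√3)
1/w(-146, S(-12, X(-4))) = 1/(5*I*√3) = -I*√3/15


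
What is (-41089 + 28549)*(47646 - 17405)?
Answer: -379222140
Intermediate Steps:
(-41089 + 28549)*(47646 - 17405) = -12540*30241 = -379222140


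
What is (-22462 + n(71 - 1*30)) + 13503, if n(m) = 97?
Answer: -8862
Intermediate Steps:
(-22462 + n(71 - 1*30)) + 13503 = (-22462 + 97) + 13503 = -22365 + 13503 = -8862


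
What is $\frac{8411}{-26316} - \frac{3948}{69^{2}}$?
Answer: $- \frac{15993371}{13921164} \approx -1.1489$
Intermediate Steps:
$\frac{8411}{-26316} - \frac{3948}{69^{2}} = 8411 \left(- \frac{1}{26316}\right) - \frac{3948}{4761} = - \frac{8411}{26316} - \frac{1316}{1587} = - \frac{15993371}{13921164}$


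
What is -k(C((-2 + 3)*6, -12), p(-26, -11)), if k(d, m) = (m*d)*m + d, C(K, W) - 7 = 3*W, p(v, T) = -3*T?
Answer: 31610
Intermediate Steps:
C(K, W) = 7 + 3*W
k(d, m) = d + d*m**2 (k(d, m) = (d*m)*m + d = d*m**2 + d = d + d*m**2)
-k(C((-2 + 3)*6, -12), p(-26, -11)) = -(7 + 3*(-12))*(1 + (-3*(-11))**2) = -(7 - 36)*(1 + 33**2) = -(-29)*(1 + 1089) = -(-29)*1090 = -1*(-31610) = 31610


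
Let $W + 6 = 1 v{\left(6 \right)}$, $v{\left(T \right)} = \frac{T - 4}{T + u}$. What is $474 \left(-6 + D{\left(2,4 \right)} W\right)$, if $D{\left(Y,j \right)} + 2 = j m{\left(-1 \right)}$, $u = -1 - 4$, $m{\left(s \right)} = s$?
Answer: $8532$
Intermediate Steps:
$u = -5$ ($u = -1 - 4 = -5$)
$D{\left(Y,j \right)} = -2 - j$ ($D{\left(Y,j \right)} = -2 + j \left(-1\right) = -2 - j$)
$v{\left(T \right)} = \frac{-4 + T}{-5 + T}$ ($v{\left(T \right)} = \frac{T - 4}{T - 5} = \frac{-4 + T}{-5 + T}$)
$W = -4$ ($W = -6 + 1 \frac{-4 + 6}{-5 + 6} = -6 + 1 \cdot 1^{-1} \cdot 2 = -6 + 1 \cdot 1 \cdot 2 = -6 + 1 \cdot 2 = -6 + 2 = -4$)
$474 \left(-6 + D{\left(2,4 \right)} W\right) = 474 \left(-6 + \left(-2 - 4\right) \left(-4\right)\right) = 474 \left(-6 - -24\right) = 474 \left(-6 + 24\right) = 474 \cdot 18 = 8532$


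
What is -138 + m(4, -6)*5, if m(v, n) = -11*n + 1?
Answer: 197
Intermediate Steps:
m(v, n) = 1 - 11*n
-138 + m(4, -6)*5 = -138 + (1 - 11*(-6))*5 = -138 + (1 + 66)*5 = -138 + 67*5 = -138 + 335 = 197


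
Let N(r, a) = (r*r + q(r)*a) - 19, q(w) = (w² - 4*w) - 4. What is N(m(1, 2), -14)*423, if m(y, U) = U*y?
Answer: 41031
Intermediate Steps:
q(w) = -4 + w² - 4*w
N(r, a) = -19 + r² + a*(-4 + r² - 4*r) (N(r, a) = (r*r + (-4 + r² - 4*r)*a) - 19 = (r² + a*(-4 + r² - 4*r)) - 19 = -19 + r² + a*(-4 + r² - 4*r))
N(m(1, 2), -14)*423 = (-19 + (2*1)² - 1*(-14)*(4 - (2*1)² + 4*(2*1)))*423 = (-19 + 2² - 1*(-14)*(4 - 1*2² + 4*2))*423 = (-19 + 4 - 1*(-14)*(4 - 1*4 + 8))*423 = (-19 + 4 - 1*(-14)*(4 - 4 + 8))*423 = (-19 + 4 - 1*(-14)*8)*423 = (-19 + 4 + 112)*423 = 97*423 = 41031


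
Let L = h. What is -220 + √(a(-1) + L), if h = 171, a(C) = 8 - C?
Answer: -220 + 6*√5 ≈ -206.58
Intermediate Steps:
L = 171
-220 + √(a(-1) + L) = -220 + √((8 - 1*(-1)) + 171) = -220 + √((8 + 1) + 171) = -220 + √(9 + 171) = -220 + √180 = -220 + 6*√5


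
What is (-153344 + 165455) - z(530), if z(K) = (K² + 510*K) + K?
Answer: -539619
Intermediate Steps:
z(K) = K² + 511*K
(-153344 + 165455) - z(530) = (-153344 + 165455) - 530*(511 + 530) = 12111 - 530*1041 = 12111 - 1*551730 = 12111 - 551730 = -539619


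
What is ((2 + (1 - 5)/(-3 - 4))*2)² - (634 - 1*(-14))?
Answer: -30456/49 ≈ -621.55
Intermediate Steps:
((2 + (1 - 5)/(-3 - 4))*2)² - (634 - 1*(-14)) = ((2 - 4/(-7))*2)² - (634 + 14) = ((2 - 4*(-⅐))*2)² - 1*648 = ((2 + 4/7)*2)² - 648 = ((18/7)*2)² - 648 = (36/7)² - 648 = 1296/49 - 648 = -30456/49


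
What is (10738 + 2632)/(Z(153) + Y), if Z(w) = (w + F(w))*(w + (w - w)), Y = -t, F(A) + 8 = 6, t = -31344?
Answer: 13370/54447 ≈ 0.24556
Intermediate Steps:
F(A) = -2 (F(A) = -8 + 6 = -2)
Y = 31344 (Y = -1*(-31344) = 31344)
Z(w) = w*(-2 + w) (Z(w) = (w - 2)*(w + (w - w)) = (-2 + w)*(w + 0) = (-2 + w)*w = w*(-2 + w))
(10738 + 2632)/(Z(153) + Y) = (10738 + 2632)/(153*(-2 + 153) + 31344) = 13370/(153*151 + 31344) = 13370/(23103 + 31344) = 13370/54447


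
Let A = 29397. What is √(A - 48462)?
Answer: I*√19065 ≈ 138.08*I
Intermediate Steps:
√(A - 48462) = √(29397 - 48462) = √(-19065) = I*√19065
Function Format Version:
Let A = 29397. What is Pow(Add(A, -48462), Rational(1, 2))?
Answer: Mul(I, Pow(19065, Rational(1, 2))) ≈ Mul(138.08, I)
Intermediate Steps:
Pow(Add(A, -48462), Rational(1, 2)) = Pow(Add(29397, -48462), Rational(1, 2)) = Pow(-19065, Rational(1, 2)) = Mul(I, Pow(19065, Rational(1, 2)))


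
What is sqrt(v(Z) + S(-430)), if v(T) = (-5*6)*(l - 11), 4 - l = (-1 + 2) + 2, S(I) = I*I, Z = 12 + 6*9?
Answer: 20*sqrt(463) ≈ 430.35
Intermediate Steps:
Z = 66 (Z = 12 + 54 = 66)
S(I) = I**2
l = 1 (l = 4 - ((-1 + 2) + 2) = 4 - (1 + 2) = 4 - 1*3 = 4 - 3 = 1)
v(T) = 300 (v(T) = (-5*6)*(1 - 11) = -30*(-10) = 300)
sqrt(v(Z) + S(-430)) = sqrt(300 + (-430)**2) = sqrt(300 + 184900) = sqrt(185200) = 20*sqrt(463)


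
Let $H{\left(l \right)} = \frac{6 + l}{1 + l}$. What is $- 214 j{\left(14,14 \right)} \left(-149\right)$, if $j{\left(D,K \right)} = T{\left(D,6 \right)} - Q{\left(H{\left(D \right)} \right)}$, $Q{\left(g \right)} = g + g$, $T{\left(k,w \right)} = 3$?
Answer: $\frac{31886}{3} \approx 10629.0$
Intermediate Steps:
$H{\left(l \right)} = \frac{6 + l}{1 + l}$
$Q{\left(g \right)} = 2 g$
$j{\left(D,K \right)} = 3 - \frac{2 \left(6 + D\right)}{1 + D}$ ($j{\left(D,K \right)} = 3 - 2 \frac{6 + D}{1 + D} = 3 - \frac{2 \left(6 + D\right)}{1 + D}$)
$- 214 j{\left(14,14 \right)} \left(-149\right) = - 214 \frac{-9 + 14}{1 + 14} \left(-149\right) = - 214 \cdot \frac{1}{15} \cdot 5 \left(-149\right) = \left(-214\right) \frac{1}{3} \left(-149\right) = \left(- \frac{214}{3}\right) \left(-149\right) = \frac{31886}{3}$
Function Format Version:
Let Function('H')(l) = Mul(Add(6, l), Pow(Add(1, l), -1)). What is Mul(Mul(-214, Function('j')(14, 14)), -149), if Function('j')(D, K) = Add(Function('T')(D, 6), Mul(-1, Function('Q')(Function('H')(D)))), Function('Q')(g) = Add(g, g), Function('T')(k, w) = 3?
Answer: Rational(31886, 3) ≈ 10629.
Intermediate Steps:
Function('H')(l) = Mul(Pow(Add(1, l), -1), Add(6, l))
Function('Q')(g) = Mul(2, g)
Function('j')(D, K) = Add(3, Mul(-2, Pow(Add(1, D), -1), Add(6, D))) (Function('j')(D, K) = Add(3, Mul(-1, Mul(2, Mul(Pow(Add(1, D), -1), Add(6, D))))) = Add(3, Mul(-1, Mul(2, Pow(Add(1, D), -1), Add(6, D)))) = Add(3, Mul(-2, Pow(Add(1, D), -1), Add(6, D))))
Mul(Mul(-214, Function('j')(14, 14)), -149) = Mul(Mul(-214, Mul(Pow(Add(1, 14), -1), Add(-9, 14))), -149) = Mul(Mul(-214, Mul(Pow(15, -1), 5)), -149) = Mul(Mul(-214, Mul(Rational(1, 15), 5)), -149) = Mul(Mul(-214, Rational(1, 3)), -149) = Mul(Rational(-214, 3), -149) = Rational(31886, 3)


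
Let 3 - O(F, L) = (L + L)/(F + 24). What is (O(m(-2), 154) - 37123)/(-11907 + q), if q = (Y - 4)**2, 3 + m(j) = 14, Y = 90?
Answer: 185644/22555 ≈ 8.2307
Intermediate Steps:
m(j) = 11 (m(j) = -3 + 14 = 11)
O(F, L) = 3 - 2*L/(24 + F) (O(F, L) = 3 - (L + L)/(F + 24) = 3 - 2*L/(24 + F))
q = 7396 (q = (90 - 4)**2 = 86**2 = 7396)
(O(m(-2), 154) - 37123)/(-11907 + q) = ((72 - 2*154 + 3*11)/(24 + 11) - 37123)/(-11907 + 7396) = ((72 - 308 + 33)/35 - 37123)/(-4511) = ((1/35)*(-203) - 37123)*(-1/4511) = (-29/5 - 37123)*(-1/4511) = -185644/5*(-1/4511) = 185644/22555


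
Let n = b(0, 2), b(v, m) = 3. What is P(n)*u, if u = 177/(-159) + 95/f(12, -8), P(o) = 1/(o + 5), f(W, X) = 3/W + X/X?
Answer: 3969/424 ≈ 9.3609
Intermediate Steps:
f(W, X) = 1 + 3/W (f(W, X) = 3/W + 1 = 1 + 3/W)
n = 3
P(o) = 1/(5 + o)
u = 3969/53 (u = 177/(-159) + 95/(((3 + 12)/12)) = 177*(-1/159) + 95/(((1/12)*15)) = -59/53 + 95/(5/4) = -59/53 + 95*(⅘) = -59/53 + 76 = 3969/53 ≈ 74.887)
P(n)*u = (3969/53)/(5 + 3) = (3969/53)/8 = (⅛)*(3969/53) = 3969/424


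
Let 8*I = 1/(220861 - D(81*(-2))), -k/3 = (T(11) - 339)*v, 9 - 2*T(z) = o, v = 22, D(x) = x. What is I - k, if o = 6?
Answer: -39386298599/1768184 ≈ -22275.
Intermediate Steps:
T(z) = 3/2 (T(z) = 9/2 - 1/2*6 = 9/2 - 3 = 3/2)
k = 22275 (k = -3*(3/2 - 339)*22 = -(-2025)*22/2 = -3*(-7425) = 22275)
I = 1/1768184 (I = 1/(8*(220861 - 81*(-2))) = 1/(8*(220861 - 1*(-162))) = 1/(8*(220861 + 162)) = (1/8)/221023 = (1/8)*(1/221023) = 1/1768184 ≈ 5.6555e-7)
I - k = 1/1768184 - 1*22275 = 1/1768184 - 22275 = -39386298599/1768184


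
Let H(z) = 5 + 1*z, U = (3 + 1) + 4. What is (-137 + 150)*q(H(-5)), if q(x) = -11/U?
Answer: -143/8 ≈ -17.875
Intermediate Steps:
U = 8 (U = 4 + 4 = 8)
H(z) = 5 + z
q(x) = -11/8
(-137 + 150)*q(H(-5)) = (-137 + 150)*(-11/8) = 13*(-11/8) = -143/8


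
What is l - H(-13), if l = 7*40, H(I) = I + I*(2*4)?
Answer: 397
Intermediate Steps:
H(I) = 9*I (H(I) = I + I*8 = I + 8*I = 9*I)
l = 280
l - H(-13) = 280 - 9*(-13) = 280 - 1*(-117) = 280 + 117 = 397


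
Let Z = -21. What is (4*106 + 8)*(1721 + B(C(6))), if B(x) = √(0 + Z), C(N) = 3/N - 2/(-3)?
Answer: 743472 + 432*I*√21 ≈ 7.4347e+5 + 1979.7*I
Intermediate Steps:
C(N) = ⅔ + 3/N (C(N) = 3/N - 2*(-⅓) = 3/N + ⅔ = ⅔ + 3/N)
B(x) = I*√21 (B(x) = √(0 - 21) = √(-21) = I*√21)
(4*106 + 8)*(1721 + B(C(6))) = (4*106 + 8)*(1721 + I*√21) = (424 + 8)*(1721 + I*√21) = 432*(1721 + I*√21) = 743472 + 432*I*√21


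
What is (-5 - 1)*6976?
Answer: -41856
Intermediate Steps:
(-5 - 1)*6976 = -6*6976 = -41856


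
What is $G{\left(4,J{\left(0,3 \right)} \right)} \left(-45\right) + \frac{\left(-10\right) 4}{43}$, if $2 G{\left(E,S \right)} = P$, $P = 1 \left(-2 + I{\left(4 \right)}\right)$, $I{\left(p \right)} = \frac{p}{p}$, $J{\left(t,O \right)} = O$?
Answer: $\frac{1855}{86} \approx 21.57$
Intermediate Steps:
$I{\left(p \right)} = 1$
$P = -1$ ($P = 1 \left(-2 + 1\right) = 1 \left(-1\right) = -1$)
$G{\left(E,S \right)} = - \frac{1}{2}$ ($G{\left(E,S \right)} = \frac{1}{2} \left(-1\right) = - \frac{1}{2}$)
$G{\left(4,J{\left(0,3 \right)} \right)} \left(-45\right) + \frac{\left(-10\right) 4}{43} = \left(- \frac{1}{2}\right) \left(-45\right) + \frac{\left(-10\right) 4}{43} = \frac{45}{2} - \frac{40}{43} = \frac{1855}{86}$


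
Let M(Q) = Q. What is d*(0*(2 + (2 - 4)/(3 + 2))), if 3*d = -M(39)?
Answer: 0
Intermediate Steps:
d = -13 (d = (-1*39)/3 = (1/3)*(-39) = -13)
d*(0*(2 + (2 - 4)/(3 + 2))) = -0*(2 + (2 - 4)/(3 + 2)) = -0*(2 - 2/5) = -0*8/5 = -13*0 = 0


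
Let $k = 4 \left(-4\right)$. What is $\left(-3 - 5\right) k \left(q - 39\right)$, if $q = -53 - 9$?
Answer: $-12928$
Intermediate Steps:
$q = -62$
$k = -16$
$\left(-3 - 5\right) k \left(q - 39\right) = \left(-3 - 5\right) \left(-16\right) \left(-62 - 39\right) = \left(-8\right) \left(-16\right) \left(-101\right) = 128 \left(-101\right) = -12928$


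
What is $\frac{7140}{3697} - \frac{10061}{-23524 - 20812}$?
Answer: $\frac{353754557}{163910192} \approx 2.1582$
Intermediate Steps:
$\frac{7140}{3697} - \frac{10061}{-23524 - 20812} = 7140 \cdot \frac{1}{3697} - \frac{10061}{-44336} = \frac{7140}{3697} - - \frac{10061}{44336} = \frac{7140}{3697} + \frac{10061}{44336} = \frac{353754557}{163910192}$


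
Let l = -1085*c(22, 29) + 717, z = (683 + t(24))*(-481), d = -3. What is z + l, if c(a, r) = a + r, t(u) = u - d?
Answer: -396128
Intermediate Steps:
t(u) = 3 + u (t(u) = u - 1*(-3) = u + 3 = 3 + u)
z = -341510 (z = (683 + (3 + 24))*(-481) = (683 + 27)*(-481) = 710*(-481) = -341510)
l = -54618 (l = -1085*(22 + 29) + 717 = -1085*51 + 717 = -55335 + 717 = -54618)
z + l = -341510 - 54618 = -396128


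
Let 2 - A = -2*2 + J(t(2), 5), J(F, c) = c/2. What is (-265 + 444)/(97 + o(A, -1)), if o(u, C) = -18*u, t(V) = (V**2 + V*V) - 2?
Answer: 179/34 ≈ 5.2647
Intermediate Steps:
t(V) = -2 + 2*V**2 (t(V) = (V**2 + V**2) - 2 = 2*V**2 - 2 = -2 + 2*V**2)
J(F, c) = c/2 (J(F, c) = c*(1/2) = c/2)
A = 7/2 (A = 2 - (-2*2 + (1/2)*5) = 2 - (-4 + 5/2) = 2 - 1*(-3/2) = 2 + 3/2 = 7/2 ≈ 3.5000)
(-265 + 444)/(97 + o(A, -1)) = (-265 + 444)/(97 - 18*7/2) = 179/(97 - 63) = 179/34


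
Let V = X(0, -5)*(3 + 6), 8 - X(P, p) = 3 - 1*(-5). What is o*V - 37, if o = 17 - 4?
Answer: -37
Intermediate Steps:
o = 13
X(P, p) = 0 (X(P, p) = 8 - (3 - 1*(-5)) = 8 - (3 + 5) = 8 - 1*8 = 8 - 8 = 0)
V = 0 (V = 0*(3 + 6) = 0*9 = 0)
o*V - 37 = 13*0 - 37 = 0 - 37 = -37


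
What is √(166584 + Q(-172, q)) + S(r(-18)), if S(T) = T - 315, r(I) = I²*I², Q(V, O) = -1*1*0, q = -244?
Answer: 104661 + 2*√41646 ≈ 1.0507e+5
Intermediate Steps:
Q(V, O) = 0 (Q(V, O) = -1*0 = 0)
r(I) = I⁴
S(T) = -315 + T
√(166584 + Q(-172, q)) + S(r(-18)) = √(166584 + 0) + (-315 + (-18)⁴) = √166584 + (-315 + 104976) = 2*√41646 + 104661 = 104661 + 2*√41646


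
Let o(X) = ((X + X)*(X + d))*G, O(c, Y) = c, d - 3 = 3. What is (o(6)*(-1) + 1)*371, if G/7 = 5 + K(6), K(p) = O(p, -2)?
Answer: -4113277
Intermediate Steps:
d = 6 (d = 3 + 3 = 6)
K(p) = p
G = 77 (G = 7*(5 + 6) = 7*11 = 77)
o(X) = 154*X*(6 + X) (o(X) = ((X + X)*(X + 6))*77 = ((2*X)*(6 + X))*77 = (2*X*(6 + X))*77 = 154*X*(6 + X))
(o(6)*(-1) + 1)*371 = ((154*6*(6 + 6))*(-1) + 1)*371 = ((154*6*12)*(-1) + 1)*371 = (11088*(-1) + 1)*371 = (-11088 + 1)*371 = -11087*371 = -4113277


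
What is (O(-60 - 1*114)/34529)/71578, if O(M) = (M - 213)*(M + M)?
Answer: 1566/28738567 ≈ 5.4491e-5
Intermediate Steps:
O(M) = 2*M*(-213 + M) (O(M) = (-213 + M)*(2*M) = 2*M*(-213 + M))
(O(-60 - 1*114)/34529)/71578 = ((2*(-60 - 1*114)*(-213 + (-60 - 1*114)))/34529)/71578 = ((2*(-60 - 114)*(-213 + (-60 - 114)))*(1/34529))*(1/71578) = ((2*(-174)*(-213 - 174))*(1/34529))*(1/71578) = ((2*(-174)*(-387))*(1/34529))*(1/71578) = (134676*(1/34529))*(1/71578) = (3132/803)*(1/71578) = 1566/28738567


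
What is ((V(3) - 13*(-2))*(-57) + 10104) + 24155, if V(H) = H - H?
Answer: 32777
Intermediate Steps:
V(H) = 0
((V(3) - 13*(-2))*(-57) + 10104) + 24155 = ((0 - 13*(-2))*(-57) + 10104) + 24155 = ((0 + 26)*(-57) + 10104) + 24155 = (26*(-57) + 10104) + 24155 = (-1482 + 10104) + 24155 = 8622 + 24155 = 32777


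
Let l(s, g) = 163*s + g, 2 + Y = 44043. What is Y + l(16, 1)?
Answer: 46650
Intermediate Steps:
Y = 44041 (Y = -2 + 44043 = 44041)
l(s, g) = g + 163*s
Y + l(16, 1) = 44041 + (1 + 163*16) = 44041 + (1 + 2608) = 44041 + 2609 = 46650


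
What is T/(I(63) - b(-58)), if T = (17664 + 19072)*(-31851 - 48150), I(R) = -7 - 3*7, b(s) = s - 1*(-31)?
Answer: 2938916736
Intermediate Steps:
b(s) = 31 + s (b(s) = s + 31 = 31 + s)
I(R) = -28 (I(R) = -7 - 21 = -28)
T = -2938916736 (T = 36736*(-80001) = -2938916736)
T/(I(63) - b(-58)) = -2938916736/(-28 - (31 - 58)) = -2938916736/(-28 - 1*(-27)) = -2938916736/(-28 + 27) = -2938916736/(-1) = -2938916736*(-1) = 2938916736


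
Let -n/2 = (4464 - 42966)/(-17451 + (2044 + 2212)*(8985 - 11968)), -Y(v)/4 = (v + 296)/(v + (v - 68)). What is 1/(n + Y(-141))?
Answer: 63565495/112216714 ≈ 0.56645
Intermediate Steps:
Y(v) = -4*(296 + v)/(-68 + 2*v) (Y(v) = -4*(v + 296)/(v + (v - 68)) = -4*(296 + v)/(v + (-68 + v)) = -4*(296 + v)/(-68 + 2*v))
n = -77004/12713099 (n = -2*(4464 - 42966)/(-17451 + (2044 + 2212)*(8985 - 11968)) = -(-77004)/(-17451 + 4256*(-2983)) = -(-77004)/(-17451 - 12695648) = -(-77004)/(-12713099) = -(-77004)*(-1)/12713099 = -2*38502/12713099 = -77004/12713099 ≈ -0.0060571)
1/(n + Y(-141)) = 1/(-77004/12713099 + 2*(-296 - 1*(-141))/(-34 - 141)) = 1/(-77004/12713099 + 2*(-296 + 141)/(-175)) = 1/(-77004/12713099 + 2*(-1/175)*(-155)) = 1/(-77004/12713099 + 62/35) = 1/(112216714/63565495) = 63565495/112216714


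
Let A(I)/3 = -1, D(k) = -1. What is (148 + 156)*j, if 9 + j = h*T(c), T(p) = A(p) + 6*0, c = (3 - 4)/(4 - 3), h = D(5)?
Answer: -1824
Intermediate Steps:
A(I) = -3 (A(I) = 3*(-1) = -3)
h = -1
c = -1 (c = -1/1 = -1*1 = -1)
T(p) = -3 (T(p) = -3 + 6*0 = -3 + 0 = -3)
j = -6 (j = -9 - 1*(-3) = -9 + 3 = -6)
(148 + 156)*j = (148 + 156)*(-6) = 304*(-6) = -1824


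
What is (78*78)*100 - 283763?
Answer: 324637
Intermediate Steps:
(78*78)*100 - 283763 = 6084*100 - 283763 = 608400 - 283763 = 324637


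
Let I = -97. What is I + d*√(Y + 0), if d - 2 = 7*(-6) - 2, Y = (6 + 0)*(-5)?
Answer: -97 - 42*I*√30 ≈ -97.0 - 230.04*I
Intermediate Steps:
Y = -30 (Y = 6*(-5) = -30)
d = -42 (d = 2 + (7*(-6) - 2) = 2 + (-42 - 2) = 2 - 44 = -42)
I + d*√(Y + 0) = -97 - 42*√(-30 + 0) = -97 - 42*I*√30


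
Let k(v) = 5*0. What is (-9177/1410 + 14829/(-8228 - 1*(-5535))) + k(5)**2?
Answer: -15207517/1265710 ≈ -12.015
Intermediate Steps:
k(v) = 0
(-9177/1410 + 14829/(-8228 - 1*(-5535))) + k(5)**2 = (-9177/1410 + 14829/(-8228 - 1*(-5535))) + 0**2 = (-9177*1/1410 + 14829/(-8228 + 5535)) + 0 = (-3059/470 + 14829/(-2693)) + 0 = (-3059/470 + 14829*(-1/2693)) + 0 = (-3059/470 - 14829/2693) + 0 = -15207517/1265710 + 0 = -15207517/1265710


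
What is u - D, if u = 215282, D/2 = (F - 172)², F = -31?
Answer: 132864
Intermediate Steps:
D = 82418 (D = 2*(-31 - 172)² = 2*(-203)² = 2*41209 = 82418)
u - D = 215282 - 1*82418 = 215282 - 82418 = 132864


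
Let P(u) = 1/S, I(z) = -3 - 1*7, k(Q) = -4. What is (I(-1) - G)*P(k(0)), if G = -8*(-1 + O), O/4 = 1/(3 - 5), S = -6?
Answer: 17/3 ≈ 5.6667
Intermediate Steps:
O = -2 (O = 4/(3 - 5) = 4/(-2) = 4*(-1/2) = -2)
I(z) = -10 (I(z) = -3 - 7 = -10)
G = 24 (G = -8*(-1 - 2) = -8*(-3) = 24)
P(u) = -1/6 (P(u) = 1/(-6) = -1/6)
(I(-1) - G)*P(k(0)) = (-10 - 1*24)*(-1/6) = (-10 - 24)*(-1/6) = -34*(-1/6) = 17/3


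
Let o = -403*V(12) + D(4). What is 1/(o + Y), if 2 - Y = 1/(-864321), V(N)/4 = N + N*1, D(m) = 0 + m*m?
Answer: -864321/33423293069 ≈ -2.5860e-5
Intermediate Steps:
D(m) = m² (D(m) = 0 + m² = m²)
V(N) = 8*N (V(N) = 4*(N + N*1) = 4*(N + N) = 4*(2*N) = 8*N)
o = -38672 (o = -3224*12 + 4² = -403*96 + 16 = -38688 + 16 = -38672)
Y = 1728643/864321 (Y = 2 - 1/(-864321) = 2 - 1*(-1/864321) = 2 + 1/864321 = 1728643/864321 ≈ 2.0000)
1/(o + Y) = 1/(-38672 + 1728643/864321) = 1/(-33423293069/864321) = -864321/33423293069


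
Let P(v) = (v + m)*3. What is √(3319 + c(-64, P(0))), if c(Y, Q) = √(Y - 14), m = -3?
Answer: √(3319 + I*√78) ≈ 57.611 + 0.07665*I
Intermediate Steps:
P(v) = -9 + 3*v (P(v) = (v - 3)*3 = (-3 + v)*3 = -9 + 3*v)
c(Y, Q) = √(-14 + Y)
√(3319 + c(-64, P(0))) = √(3319 + √(-14 - 64)) = √(3319 + √(-78)) = √(3319 + I*√78)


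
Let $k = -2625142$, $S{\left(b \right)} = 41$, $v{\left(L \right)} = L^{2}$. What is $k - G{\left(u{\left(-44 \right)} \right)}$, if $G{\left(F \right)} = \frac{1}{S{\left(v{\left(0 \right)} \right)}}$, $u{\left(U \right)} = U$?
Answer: $- \frac{107630823}{41} \approx -2.6251 \cdot 10^{6}$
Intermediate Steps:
$G{\left(F \right)} = \frac{1}{41}$
$k - G{\left(u{\left(-44 \right)} \right)} = -2625142 - \frac{1}{41} = - \frac{107630823}{41}$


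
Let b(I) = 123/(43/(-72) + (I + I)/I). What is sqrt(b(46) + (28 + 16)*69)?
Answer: 2*sqrt(7966173)/101 ≈ 55.890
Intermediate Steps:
b(I) = 8856/101 (b(I) = 123/(43*(-1/72) + (2*I)/I) = 123/(-43/72 + 2) = 123/(101/72) = 123*(72/101) = 8856/101)
sqrt(b(46) + (28 + 16)*69) = sqrt(8856/101 + (28 + 16)*69) = sqrt(8856/101 + 44*69) = sqrt(8856/101 + 3036) = sqrt(315492/101) = 2*sqrt(7966173)/101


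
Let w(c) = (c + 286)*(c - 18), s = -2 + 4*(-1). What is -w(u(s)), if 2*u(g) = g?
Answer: 5943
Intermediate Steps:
s = -6 (s = -2 - 4 = -6)
u(g) = g/2
w(c) = (-18 + c)*(286 + c) (w(c) = (286 + c)*(-18 + c) = (-18 + c)*(286 + c))
-w(u(s)) = -(-5148 + ((½)*(-6))² + 268*((½)*(-6))) = -(-5148 + (-3)² + 268*(-3)) = -(-5148 + 9 - 804) = -1*(-5943) = 5943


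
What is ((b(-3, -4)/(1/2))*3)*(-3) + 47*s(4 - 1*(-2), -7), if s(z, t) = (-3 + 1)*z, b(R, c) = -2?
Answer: -528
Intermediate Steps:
s(z, t) = -2*z
((b(-3, -4)/(1/2))*3)*(-3) + 47*s(4 - 1*(-2), -7) = (-2/(1/2)*3)*(-3) + 47*(-2*(4 - 1*(-2))) = (-2/1/2*3)*(-3) + 47*(-2*(4 + 2)) = (-2*2*3)*(-3) + 47*(-2*6) = -4*3*(-3) + 47*(-12) = -12*(-3) - 564 = 36 - 564 = -528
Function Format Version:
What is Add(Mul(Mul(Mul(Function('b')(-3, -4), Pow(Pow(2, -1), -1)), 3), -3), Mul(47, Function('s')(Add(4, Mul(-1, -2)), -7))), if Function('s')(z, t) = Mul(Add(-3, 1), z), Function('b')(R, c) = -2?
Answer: -528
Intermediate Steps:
Function('s')(z, t) = Mul(-2, z)
Add(Mul(Mul(Mul(Function('b')(-3, -4), Pow(Pow(2, -1), -1)), 3), -3), Mul(47, Function('s')(Add(4, Mul(-1, -2)), -7))) = Add(Mul(Mul(Mul(-2, Pow(Pow(2, -1), -1)), 3), -3), Mul(47, Mul(-2, Add(4, Mul(-1, -2))))) = Add(Mul(Mul(Mul(-2, Pow(Rational(1, 2), -1)), 3), -3), Mul(47, Mul(-2, Add(4, 2)))) = Add(Mul(Mul(Mul(-2, 2), 3), -3), Mul(47, Mul(-2, 6))) = Add(Mul(Mul(-4, 3), -3), Mul(47, -12)) = Add(Mul(-12, -3), -564) = Add(36, -564) = -528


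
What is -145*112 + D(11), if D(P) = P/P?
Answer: -16239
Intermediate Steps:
D(P) = 1
-145*112 + D(11) = -145*112 + 1 = -16240 + 1 = -16239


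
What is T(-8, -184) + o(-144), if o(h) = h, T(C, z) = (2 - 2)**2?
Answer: -144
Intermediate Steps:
T(C, z) = 0 (T(C, z) = 0**2 = 0)
T(-8, -184) + o(-144) = 0 - 144 = -144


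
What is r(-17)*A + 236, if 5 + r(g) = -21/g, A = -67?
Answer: 8300/17 ≈ 488.24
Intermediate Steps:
r(g) = -5 - 21/g
r(-17)*A + 236 = (-5 - 21/(-17))*(-67) + 236 = (-5 - 21*(-1/17))*(-67) + 236 = (-5 + 21/17)*(-67) + 236 = -64/17*(-67) + 236 = 4288/17 + 236 = 8300/17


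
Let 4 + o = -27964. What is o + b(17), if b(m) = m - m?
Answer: -27968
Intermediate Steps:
o = -27968 (o = -4 - 27964 = -27968)
b(m) = 0
o + b(17) = -27968 + 0 = -27968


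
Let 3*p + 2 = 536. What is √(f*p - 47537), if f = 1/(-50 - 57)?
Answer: I*√544270159/107 ≈ 218.03*I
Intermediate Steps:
p = 178 (p = -⅔ + (⅓)*536 = -⅔ + 536/3 = 178)
f = -1/107 (f = 1/(-107) = -1/107 ≈ -0.0093458)
√(f*p - 47537) = √(-1/107*178 - 47537) = √(-178/107 - 47537) = √(-5086637/107) = I*√544270159/107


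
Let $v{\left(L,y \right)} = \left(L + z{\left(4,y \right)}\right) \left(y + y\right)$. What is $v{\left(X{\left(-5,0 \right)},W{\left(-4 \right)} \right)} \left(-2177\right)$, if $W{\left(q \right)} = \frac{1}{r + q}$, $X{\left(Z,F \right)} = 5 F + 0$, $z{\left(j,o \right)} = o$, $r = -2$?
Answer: $- \frac{2177}{18} \approx -120.94$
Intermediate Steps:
$X{\left(Z,F \right)} = 5 F$
$W{\left(q \right)} = \frac{1}{-2 + q}$
$v{\left(L,y \right)} = 2 y \left(L + y\right)$ ($v{\left(L,y \right)} = \left(L + y\right) \left(y + y\right) = \left(L + y\right) 2 y = 2 y \left(L + y\right)$)
$v{\left(X{\left(-5,0 \right)},W{\left(-4 \right)} \right)} \left(-2177\right) = \frac{2 \left(5 \cdot 0 + \frac{1}{-2 - 4}\right)}{-2 - 4} \left(-2177\right) = \frac{2 \left(0 + \frac{1}{-6}\right)}{-6} \left(-2177\right) = 2 \left(- \frac{1}{6}\right) \left(0 - \frac{1}{6}\right) \left(-2177\right) = 2 \left(- \frac{1}{6}\right) \left(- \frac{1}{6}\right) \left(-2177\right) = \frac{1}{18} \left(-2177\right) = - \frac{2177}{18}$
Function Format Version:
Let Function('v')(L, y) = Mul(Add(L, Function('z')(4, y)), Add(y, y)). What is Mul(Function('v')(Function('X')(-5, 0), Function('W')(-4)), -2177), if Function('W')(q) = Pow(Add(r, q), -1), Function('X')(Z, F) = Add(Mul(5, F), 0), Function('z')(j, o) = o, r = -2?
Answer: Rational(-2177, 18) ≈ -120.94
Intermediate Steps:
Function('X')(Z, F) = Mul(5, F)
Function('W')(q) = Pow(Add(-2, q), -1)
Function('v')(L, y) = Mul(2, y, Add(L, y)) (Function('v')(L, y) = Mul(Add(L, y), Add(y, y)) = Mul(Add(L, y), Mul(2, y)) = Mul(2, y, Add(L, y)))
Mul(Function('v')(Function('X')(-5, 0), Function('W')(-4)), -2177) = Mul(Mul(2, Pow(Add(-2, -4), -1), Add(Mul(5, 0), Pow(Add(-2, -4), -1))), -2177) = Mul(Mul(2, Pow(-6, -1), Add(0, Pow(-6, -1))), -2177) = Mul(Mul(2, Rational(-1, 6), Add(0, Rational(-1, 6))), -2177) = Mul(Mul(2, Rational(-1, 6), Rational(-1, 6)), -2177) = Mul(Rational(1, 18), -2177) = Rational(-2177, 18)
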